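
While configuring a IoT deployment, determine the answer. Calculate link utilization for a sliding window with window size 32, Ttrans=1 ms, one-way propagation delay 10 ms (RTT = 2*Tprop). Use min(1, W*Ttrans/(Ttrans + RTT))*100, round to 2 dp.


Given: W = 32, Ttrans = 1 ms, RTT = 20 ms (= 2 * Tprop, Tprop = 10 ms)
Cycle time = Ttrans + RTT = 1 + 20 = 21 ms (first packet sent until its ACK returns)
W * Ttrans = 32 * 1 = 32 ms of sending per cycle
W * Ttrans / (Ttrans + RTT) = 32 / 21 = 1.523810
U = min(1, 1.523810) = 1.000000
U% = 100.00%

100.00


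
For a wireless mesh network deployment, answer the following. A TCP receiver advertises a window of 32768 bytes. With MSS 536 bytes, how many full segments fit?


Given: RWND = 32768 bytes, MSS = 536 bytes
Full segments = floor(RWND / MSS)
Full segments = floor(32768 / 536)
Full segments = floor(61.1343) = 61

61


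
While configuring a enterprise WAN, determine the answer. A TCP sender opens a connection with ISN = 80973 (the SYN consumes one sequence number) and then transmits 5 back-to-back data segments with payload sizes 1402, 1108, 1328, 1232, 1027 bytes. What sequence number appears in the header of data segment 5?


The SYN occupies sequence number ISN = 80973, so the first data byte is ISN + 1 = 80974.
SEQ of data segment i = (ISN + 1) + sum of payload sizes of segments 1..i-1.
Segment 1: SEQ = 80974, payload = 1402 bytes
Segment 2: SEQ = 82376, payload = 1108 bytes
Segment 3: SEQ = 83484, payload = 1328 bytes
Segment 4: SEQ = 84812, payload = 1232 bytes
Segment 5: SEQ = 86044, payload = 1027 bytes
SEQ of segment 5 = 80974 + 1402 + 1108 + 1328 + 1232 = 86044

86044


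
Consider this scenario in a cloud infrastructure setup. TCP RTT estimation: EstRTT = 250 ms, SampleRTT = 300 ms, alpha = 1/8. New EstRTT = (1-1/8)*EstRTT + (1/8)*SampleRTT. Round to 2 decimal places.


Given: EstRTT = 250 ms, SampleRTT = 300 ms, alpha = 1/8
New EstRTT = (1 - alpha) * EstRTT + alpha * SampleRTT
(7/8) * 250 = 218.75
(1/8) * 300 = 37.5
New EstRTT = 218.75 + 37.5 = 256.25 ms -> 256.25 ms (2 dp)

256.25


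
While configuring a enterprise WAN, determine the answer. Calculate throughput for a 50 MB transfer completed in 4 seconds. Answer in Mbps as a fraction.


Given: file = 50 MB, time = 4 s
File in Mb = 50 * 8 = 400 Mb
Throughput = 400 / 4 Mbps
Throughput = 100 Mbps

100


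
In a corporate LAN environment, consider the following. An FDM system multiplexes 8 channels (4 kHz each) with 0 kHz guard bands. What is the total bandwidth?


Given: 8 channels, 4 kHz each, guard = 0 kHz
Channel bandwidth = 8 * 4 = 32 kHz
Guard bands = 7 gaps * 0 kHz = 0 kHz
Total = 32 + 0 = 32 kHz

32


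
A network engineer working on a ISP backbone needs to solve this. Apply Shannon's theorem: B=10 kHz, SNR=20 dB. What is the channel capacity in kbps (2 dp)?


Given: B = 10 kHz, SNR = 20 dB
SNR linear = 10^(20/10) = 100
1 + SNR = 101
log2(101) = 6.6582114828
C = 10 * 1000 * 6.6582114828 = 66582.1148 bps
C = 66.582115 kbps -> 66.58 kbps (2 dp)

66.58


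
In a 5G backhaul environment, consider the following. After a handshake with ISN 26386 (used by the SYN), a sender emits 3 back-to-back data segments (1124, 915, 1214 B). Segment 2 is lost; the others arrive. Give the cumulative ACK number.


SYN uses sequence number 26386; first data byte = ISN + 1 = 26387.
Segment 1: SEQ = 26387, len = 1124 B, covers [26387, 27510]
Segment 2: SEQ = 27511, len = 915 B, covers [27511, 28425] [LOST]
Segment 3: SEQ = 28426, len = 1214 B, covers [28426, 29639]
In-order data received: bytes [26387, 27510] (segments 1..1).
Segment 2 missing -> gap begins at byte 27511; later segments buffered out of order.
Cumulative ACK = next expected in-order byte = 26387 + 1124 = 27511

27511


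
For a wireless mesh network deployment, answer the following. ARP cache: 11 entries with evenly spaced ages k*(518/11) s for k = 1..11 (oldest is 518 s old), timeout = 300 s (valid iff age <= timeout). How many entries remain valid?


Ages are k * 518/11 s for k = 1..11 (spacing = 47.0909 s).
Entry k is valid iff k * 518/11 <= 300 iff k <= 11 * 300 / 518 = 6.3707
n_valid = floor(6.3707) = 6
(n_stale = 11 - 6 = 5)

6


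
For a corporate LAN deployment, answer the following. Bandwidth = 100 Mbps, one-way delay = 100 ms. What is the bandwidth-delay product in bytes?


Given: bandwidth = 100 Mbps, delay = 100 ms
BDP in bits = 100 * 10^6 * 100 / 1000
BDP in bits = 10000000
BDP in bytes = 10000000 / 8 = 1250000

1250000


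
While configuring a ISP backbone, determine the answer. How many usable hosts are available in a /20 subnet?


Given: subnet mask /20
Host bits = 32 - 20 = 12
Total addresses = 2^12 = 4096
Usable hosts = 4096 - 2 (network + broadcast) = 4094

4094


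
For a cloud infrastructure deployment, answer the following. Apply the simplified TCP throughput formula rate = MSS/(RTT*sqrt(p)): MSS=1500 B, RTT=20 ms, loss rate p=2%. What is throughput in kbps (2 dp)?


Given: MSS = 1500 bytes, RTT = 20 ms, loss = 2%
RTT in seconds = 20 / 1000 = 0.02
Loss rate = 2% = 0.02
sqrt(loss) = sqrt(0.02) = 0.141421356237
Throughput (bytes/s) = 1500 / (0.02 * 0.141421356237) = 530330.0859
Throughput (kbps) = 530330.0859 * 8 / 1000 = 4242.640687 -> 4242.64 kbps (2 dp)

4242.64


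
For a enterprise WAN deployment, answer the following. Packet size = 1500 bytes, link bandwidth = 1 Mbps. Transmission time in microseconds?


Given: packet = 1500 bytes, bandwidth = 1 Mbps
Packet in bits = 1500 * 8 = 12000 bits
Bandwidth = 1 * 10^6 = 1000000 bps
Time = 12000 / 1000000 seconds
Time in us = 12000 * 10^6 / 1000000 = 12000

12000


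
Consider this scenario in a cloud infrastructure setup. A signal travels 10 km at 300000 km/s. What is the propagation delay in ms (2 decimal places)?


Given: distance = 10 km, speed = 300000 km/s
Delay = distance / speed = 10 / 300000 seconds
Delay in ms = 10 * 1000 / 300000
Delay = 0.0333 ms
Rounded to 2 dp = 0.03 ms

0.03


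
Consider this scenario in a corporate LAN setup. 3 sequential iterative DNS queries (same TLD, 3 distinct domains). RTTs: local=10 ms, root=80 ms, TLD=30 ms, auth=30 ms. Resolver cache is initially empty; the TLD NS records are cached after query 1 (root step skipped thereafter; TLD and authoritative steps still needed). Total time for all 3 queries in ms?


Lookup 1 (cold cache): local + root + TLD + auth = 10 + 80 + 30 + 30 = 150 ms
Lookups 2..3 (TLD NS cached -> skip root; new domain -> still ask TLD and auth): local + TLD + auth = 10 + 30 + 30 = 70 ms each
Remaining 2 lookups: 2 * 70 = 140 ms
Total = 150 + 140 = 290 ms

290


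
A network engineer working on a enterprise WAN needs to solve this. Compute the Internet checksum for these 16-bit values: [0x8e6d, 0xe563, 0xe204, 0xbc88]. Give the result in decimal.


Given words: [0x8e6d, 0xe563, 0xe204, 0xbc88]
Step 1: Sum all words
Raw sum = 36461 + 58723 + 57860 + 48264 = 201308
Step 2: Fold carry: (4700 + 3) = 4703
One's complement = ~4703 & 0xFFFF = 60832

60832


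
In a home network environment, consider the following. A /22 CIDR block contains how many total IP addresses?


Given: CIDR prefix /22
Host bits = 32 - 22 = 10
Total addresses = 2^10 = 1024

1024


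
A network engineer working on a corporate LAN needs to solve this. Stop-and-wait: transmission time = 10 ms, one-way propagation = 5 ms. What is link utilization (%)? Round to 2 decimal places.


Given: Ttrans = 10 ms, Tprop = 5 ms
RTT = 2 * Tprop = 2 * 5 = 10 ms
U = Ttrans / (Ttrans + RTT)
U = 10 / (10 + 10)
U = 10 / 20 = 0.5
U% = 50.00%

50.00


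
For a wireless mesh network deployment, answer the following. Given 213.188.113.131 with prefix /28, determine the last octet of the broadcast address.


Given: IP = 213.188.113.131, prefix = /28
Host bits = 32 - 28 = 4
Network last octet = 131 AND mask = 128
Host part size = 2^4 - 1 = 15
Broadcast last octet = 128 OR 15 = 143

143


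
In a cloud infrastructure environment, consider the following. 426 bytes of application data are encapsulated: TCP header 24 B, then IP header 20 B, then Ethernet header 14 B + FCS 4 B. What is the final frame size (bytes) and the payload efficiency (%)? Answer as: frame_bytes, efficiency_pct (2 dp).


TCP segment = 426 + 24 = 450 B
IP packet = 450 + 20 = 470 B
Ethernet frame = 470 + 14 + 4 = 488 B
Efficiency = app / frame = 426 / 488 = 0.872951 = 87.2951% -> 87.30% (2 dp)

488, 87.30


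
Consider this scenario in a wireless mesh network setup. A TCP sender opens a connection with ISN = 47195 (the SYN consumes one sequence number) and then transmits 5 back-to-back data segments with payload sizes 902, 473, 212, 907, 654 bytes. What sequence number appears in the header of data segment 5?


The SYN occupies sequence number ISN = 47195, so the first data byte is ISN + 1 = 47196.
SEQ of data segment i = (ISN + 1) + sum of payload sizes of segments 1..i-1.
Segment 1: SEQ = 47196, payload = 902 bytes
Segment 2: SEQ = 48098, payload = 473 bytes
Segment 3: SEQ = 48571, payload = 212 bytes
Segment 4: SEQ = 48783, payload = 907 bytes
Segment 5: SEQ = 49690, payload = 654 bytes
SEQ of segment 5 = 47196 + 902 + 473 + 212 + 907 = 49690

49690


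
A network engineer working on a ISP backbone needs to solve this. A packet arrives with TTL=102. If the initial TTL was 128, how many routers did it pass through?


Given: initial TTL = 128, received TTL = 102
Hops = initial TTL - received TTL
Hops = 128 - 102 = 26

26


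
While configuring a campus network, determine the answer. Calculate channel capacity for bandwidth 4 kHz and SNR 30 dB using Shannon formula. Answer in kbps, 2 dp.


Given: B = 4 kHz, SNR = 30 dB
SNR linear = 10^(30/10) = 1000
1 + SNR = 1001
log2(1001) = 9.9672262588
C = 4 * 1000 * 9.9672262588 = 39868.9050 bps
C = 39.868905 kbps -> 39.87 kbps (2 dp)

39.87


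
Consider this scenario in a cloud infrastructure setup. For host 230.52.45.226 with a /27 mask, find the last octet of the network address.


Given: IP = 230.52.45.226, prefix = /27
Subnet mask = 255.255.255.224
Last octet of IP: 226
Last octet of mask: 224
Network last octet = 226 AND 224 = 224

224


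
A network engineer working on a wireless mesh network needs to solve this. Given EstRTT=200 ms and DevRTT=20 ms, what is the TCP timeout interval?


Given: EstRTT = 200 ms, DevRTT = 20 ms
Timeout = EstRTT + 4 * DevRTT
4 * DevRTT = 4 * 20 = 80
Timeout = 200 + 80 = 280 ms

280


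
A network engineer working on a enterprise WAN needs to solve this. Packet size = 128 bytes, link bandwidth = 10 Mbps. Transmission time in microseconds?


Given: packet = 128 bytes, bandwidth = 10 Mbps
Packet in bits = 128 * 8 = 1024 bits
Bandwidth = 10 * 10^6 = 10000000 bps
Time = 1024 / 10000000 seconds
Time in us = 1024 * 10^6 / 10000000 = 102.4

102.4


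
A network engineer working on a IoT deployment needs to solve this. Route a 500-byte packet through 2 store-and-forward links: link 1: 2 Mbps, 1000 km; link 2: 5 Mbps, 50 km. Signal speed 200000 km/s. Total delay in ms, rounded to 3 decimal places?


Packet = 500 bytes = 4000 bits. Store-and-forward: sum (t_trans + t_prop) per link.
Link 1: t_trans = 4000/(2*10^6) s = 2.0000 ms; t_prop = 1000/200000 s = 5.0000 ms; subtotal = 7.0000 ms
Link 2: t_trans = 4000/(5*10^6) s = 0.8000 ms; t_prop = 50/200000 s = 0.2500 ms; subtotal = 1.0500 ms
End-to-end = 7.0000 + 1.0500 = 8.0500 ms -> 8.050 ms (3 dp)

8.050


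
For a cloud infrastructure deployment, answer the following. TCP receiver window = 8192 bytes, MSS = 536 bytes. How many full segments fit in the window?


Given: RWND = 8192 bytes, MSS = 536 bytes
Full segments = floor(RWND / MSS)
Full segments = floor(8192 / 536)
Full segments = floor(15.2836) = 15

15


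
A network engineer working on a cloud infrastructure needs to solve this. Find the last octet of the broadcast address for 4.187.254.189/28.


Given: IP = 4.187.254.189, prefix = /28
Host bits = 32 - 28 = 4
Network last octet = 189 AND mask = 176
Host part size = 2^4 - 1 = 15
Broadcast last octet = 176 OR 15 = 191

191


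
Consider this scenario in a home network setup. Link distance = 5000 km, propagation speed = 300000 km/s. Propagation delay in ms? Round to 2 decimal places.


Given: distance = 5000 km, speed = 300000 km/s
Delay = distance / speed = 5000 / 300000 seconds
Delay in ms = 5000 * 1000 / 300000
Delay = 16.6667 ms
Rounded to 2 dp = 16.67 ms

16.67


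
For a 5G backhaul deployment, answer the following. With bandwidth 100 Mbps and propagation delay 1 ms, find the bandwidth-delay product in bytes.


Given: bandwidth = 100 Mbps, delay = 1 ms
BDP in bits = 100 * 10^6 * 1 / 1000
BDP in bits = 100000
BDP in bytes = 100000 / 8 = 12500

12500


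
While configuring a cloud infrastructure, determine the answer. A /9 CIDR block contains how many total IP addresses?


Given: CIDR prefix /9
Host bits = 32 - 9 = 23
Total addresses = 2^23 = 8388608

8388608


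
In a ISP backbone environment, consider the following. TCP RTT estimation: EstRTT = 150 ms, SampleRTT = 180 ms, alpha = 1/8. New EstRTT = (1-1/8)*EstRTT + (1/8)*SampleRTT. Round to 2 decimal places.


Given: EstRTT = 150 ms, SampleRTT = 180 ms, alpha = 1/8
New EstRTT = (1 - alpha) * EstRTT + alpha * SampleRTT
(7/8) * 150 = 131.25
(1/8) * 180 = 22.5
New EstRTT = 131.25 + 22.5 = 153.75 ms -> 153.75 ms (2 dp)

153.75


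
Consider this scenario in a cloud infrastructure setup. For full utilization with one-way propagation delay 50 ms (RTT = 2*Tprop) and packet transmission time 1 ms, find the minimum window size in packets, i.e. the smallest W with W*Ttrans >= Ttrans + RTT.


Given: Ttrans = 1 ms, RTT = 100 ms (= 2 * Tprop, Tprop = 50 ms)
Time until first ACK returns = Ttrans + RTT = 1 + 100 = 101 ms
Need W * Ttrans >= Ttrans + RTT  ->  W >= (Ttrans + RTT) / Ttrans
(Ttrans + RTT) / Ttrans = 101 / 1 = 101
W_min = ceil(101) = 101

101


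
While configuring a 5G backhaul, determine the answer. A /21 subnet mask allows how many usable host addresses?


Given: subnet mask /21
Host bits = 32 - 21 = 11
Total addresses = 2^11 = 2048
Usable hosts = 2048 - 2 (network + broadcast) = 2046

2046


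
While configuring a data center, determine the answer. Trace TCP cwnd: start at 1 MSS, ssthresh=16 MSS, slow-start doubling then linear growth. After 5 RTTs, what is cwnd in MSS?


RTT 0: cwnd = 1 MSS (initial)
RTT 1: cwnd = 2 MSS (slow start, doubled)
RTT 2: cwnd = 4 MSS (slow start, doubled)
RTT 3: cwnd = 8 MSS (slow start, doubled)
RTT 4: cwnd = 16 MSS (slow start, doubled)
RTT 5: cwnd = 17 MSS (congestion avoidance, +1)

17


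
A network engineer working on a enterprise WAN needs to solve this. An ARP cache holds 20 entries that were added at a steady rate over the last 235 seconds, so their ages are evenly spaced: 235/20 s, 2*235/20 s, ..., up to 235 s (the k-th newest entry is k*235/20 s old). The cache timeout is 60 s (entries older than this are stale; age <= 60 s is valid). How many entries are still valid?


Ages are k * 235/20 s for k = 1..20 (spacing = 11.7500 s).
Entry k is valid iff k * 235/20 <= 60 iff k <= 20 * 60 / 235 = 5.1064
n_valid = floor(5.1064) = 5
(n_stale = 20 - 5 = 15)

5


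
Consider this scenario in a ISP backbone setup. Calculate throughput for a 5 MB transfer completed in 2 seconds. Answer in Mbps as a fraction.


Given: file = 5 MB, time = 2 s
File in Mb = 5 * 8 = 40 Mb
Throughput = 40 / 2 Mbps
Throughput = 20 Mbps

20


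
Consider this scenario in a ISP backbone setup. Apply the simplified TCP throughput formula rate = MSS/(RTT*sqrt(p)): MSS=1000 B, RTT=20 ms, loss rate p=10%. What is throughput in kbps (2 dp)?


Given: MSS = 1000 bytes, RTT = 20 ms, loss = 10%
RTT in seconds = 20 / 1000 = 0.02
Loss rate = 10% = 0.1
sqrt(loss) = sqrt(0.1) = 0.316227766017
Throughput (bytes/s) = 1000 / (0.02 * 0.316227766017) = 158113.8830
Throughput (kbps) = 158113.8830 * 8 / 1000 = 1264.911064 -> 1264.91 kbps (2 dp)

1264.91


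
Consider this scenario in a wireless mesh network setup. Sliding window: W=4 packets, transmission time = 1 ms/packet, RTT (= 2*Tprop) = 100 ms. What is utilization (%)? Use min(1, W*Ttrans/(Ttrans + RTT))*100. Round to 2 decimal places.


Given: W = 4, Ttrans = 1 ms, RTT = 100 ms (= 2 * Tprop, Tprop = 50 ms)
Cycle time = Ttrans + RTT = 1 + 100 = 101 ms (first packet sent until its ACK returns)
W * Ttrans = 4 * 1 = 4 ms of sending per cycle
W * Ttrans / (Ttrans + RTT) = 4 / 101 = 0.039604
U = min(1, 0.039604) = 0.039604
U% = 3.96%

3.96


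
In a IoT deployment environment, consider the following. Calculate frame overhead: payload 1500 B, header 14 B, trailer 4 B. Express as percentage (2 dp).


Given: payload = 1500 B, header = 14 B, trailer = 4 B
Overhead bytes = header + trailer = 14 + 4 = 18
Total frame = payload + overhead = 1500 + 18 = 1518
Overhead % = 18 / 1518 * 100 = 1.1858% -> 1.19% (2 dp)

1.19


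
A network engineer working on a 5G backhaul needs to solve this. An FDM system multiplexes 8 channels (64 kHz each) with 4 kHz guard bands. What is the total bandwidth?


Given: 8 channels, 64 kHz each, guard = 4 kHz
Channel bandwidth = 8 * 64 = 512 kHz
Guard bands = 7 gaps * 4 kHz = 28 kHz
Total = 512 + 28 = 540 kHz

540


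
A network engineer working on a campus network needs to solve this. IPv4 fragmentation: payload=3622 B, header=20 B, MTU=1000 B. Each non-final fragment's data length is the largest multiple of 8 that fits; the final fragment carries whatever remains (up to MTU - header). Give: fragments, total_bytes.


Max data per non-final fragment = floor((MTU - header)/8)*8 = floor((1000 - 20)/8)*8 = floor(980/8)*8 = 976 B
Final fragment needs no 8-byte alignment: it can carry up to MTU - header = 980 B
Non-final fragments needed = ceil((payload - 980) / 976) = ceil(2642/976) = ceil(2.7070) = 3
Number of fragments = 3 + 1 = 4
Fragment sizes (data): 3 * 976 B + 694 B (last, 694 <= 980 OK)
Total bytes sent = payload + n_frags * header = 3622 + 4*20 = 3622 + 80 = 3702 B

4, 3702


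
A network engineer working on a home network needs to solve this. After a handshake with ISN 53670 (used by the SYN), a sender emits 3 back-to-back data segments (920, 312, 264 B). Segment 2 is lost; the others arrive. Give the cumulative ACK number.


SYN uses sequence number 53670; first data byte = ISN + 1 = 53671.
Segment 1: SEQ = 53671, len = 920 B, covers [53671, 54590]
Segment 2: SEQ = 54591, len = 312 B, covers [54591, 54902] [LOST]
Segment 3: SEQ = 54903, len = 264 B, covers [54903, 55166]
In-order data received: bytes [53671, 54590] (segments 1..1).
Segment 2 missing -> gap begins at byte 54591; later segments buffered out of order.
Cumulative ACK = next expected in-order byte = 53671 + 920 = 54591

54591


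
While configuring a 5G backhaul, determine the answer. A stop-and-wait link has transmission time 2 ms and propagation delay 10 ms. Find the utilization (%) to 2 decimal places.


Given: Ttrans = 2 ms, Tprop = 10 ms
RTT = 2 * Tprop = 2 * 10 = 20 ms
U = Ttrans / (Ttrans + RTT)
U = 2 / (2 + 20)
U = 2 / 22 = 0.090909
U% = 9.09%

9.09


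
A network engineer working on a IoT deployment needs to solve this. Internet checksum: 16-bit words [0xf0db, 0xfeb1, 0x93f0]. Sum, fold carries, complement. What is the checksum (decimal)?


Given words: [0xf0db, 0xfeb1, 0x93f0]
Step 1: Sum all words
Raw sum = 61659 + 65201 + 37872 = 164732
Step 2: Fold carry: (33660 + 2) = 33662
One's complement = ~33662 & 0xFFFF = 31873

31873


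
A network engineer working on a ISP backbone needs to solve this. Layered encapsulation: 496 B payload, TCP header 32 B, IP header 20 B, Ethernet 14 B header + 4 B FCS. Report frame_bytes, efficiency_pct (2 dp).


TCP segment = 496 + 32 = 528 B
IP packet = 528 + 20 = 548 B
Ethernet frame = 548 + 14 + 4 = 566 B
Efficiency = app / frame = 496 / 566 = 0.876325 = 87.6325% -> 87.63% (2 dp)

566, 87.63


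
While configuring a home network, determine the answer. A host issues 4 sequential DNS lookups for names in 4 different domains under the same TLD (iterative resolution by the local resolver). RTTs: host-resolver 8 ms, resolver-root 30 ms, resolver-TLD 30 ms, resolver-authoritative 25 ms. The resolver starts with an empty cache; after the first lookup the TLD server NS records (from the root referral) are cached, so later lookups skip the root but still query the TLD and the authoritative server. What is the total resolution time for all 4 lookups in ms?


Lookup 1 (cold cache): local + root + TLD + auth = 8 + 30 + 30 + 25 = 93 ms
Lookups 2..4 (TLD NS cached -> skip root; new domain -> still ask TLD and auth): local + TLD + auth = 8 + 30 + 25 = 63 ms each
Remaining 3 lookups: 3 * 63 = 189 ms
Total = 93 + 189 = 282 ms

282


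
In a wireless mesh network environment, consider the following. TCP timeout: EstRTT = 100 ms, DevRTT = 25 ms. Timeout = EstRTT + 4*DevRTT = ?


Given: EstRTT = 100 ms, DevRTT = 25 ms
Timeout = EstRTT + 4 * DevRTT
4 * DevRTT = 4 * 25 = 100
Timeout = 100 + 100 = 200 ms

200


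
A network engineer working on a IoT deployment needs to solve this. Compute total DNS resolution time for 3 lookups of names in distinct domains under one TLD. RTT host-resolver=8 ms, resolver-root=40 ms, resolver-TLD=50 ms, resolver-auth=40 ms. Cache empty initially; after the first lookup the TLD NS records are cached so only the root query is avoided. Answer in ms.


Lookup 1 (cold cache): local + root + TLD + auth = 8 + 40 + 50 + 40 = 138 ms
Lookups 2..3 (TLD NS cached -> skip root; new domain -> still ask TLD and auth): local + TLD + auth = 8 + 50 + 40 = 98 ms each
Remaining 2 lookups: 2 * 98 = 196 ms
Total = 138 + 196 = 334 ms

334


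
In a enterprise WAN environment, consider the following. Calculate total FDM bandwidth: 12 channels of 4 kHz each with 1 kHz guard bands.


Given: 12 channels, 4 kHz each, guard = 1 kHz
Channel bandwidth = 12 * 4 = 48 kHz
Guard bands = 11 gaps * 1 kHz = 11 kHz
Total = 48 + 11 = 59 kHz

59


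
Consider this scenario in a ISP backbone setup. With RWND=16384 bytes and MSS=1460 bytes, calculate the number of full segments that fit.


Given: RWND = 16384 bytes, MSS = 1460 bytes
Full segments = floor(RWND / MSS)
Full segments = floor(16384 / 1460)
Full segments = floor(11.2219) = 11

11


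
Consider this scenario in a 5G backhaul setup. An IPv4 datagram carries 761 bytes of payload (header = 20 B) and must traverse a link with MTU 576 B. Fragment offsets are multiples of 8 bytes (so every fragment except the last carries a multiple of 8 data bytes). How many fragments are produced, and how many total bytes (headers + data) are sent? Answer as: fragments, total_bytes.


Max data per non-final fragment = floor((MTU - header)/8)*8 = floor((576 - 20)/8)*8 = floor(556/8)*8 = 552 B
Final fragment needs no 8-byte alignment: it can carry up to MTU - header = 556 B
Non-final fragments needed = ceil((payload - 556) / 552) = ceil(205/552) = ceil(0.3714) = 1
Number of fragments = 1 + 1 = 2
Fragment sizes (data): 1 * 552 B + 209 B (last, 209 <= 556 OK)
Total bytes sent = payload + n_frags * header = 761 + 2*20 = 761 + 40 = 801 B

2, 801


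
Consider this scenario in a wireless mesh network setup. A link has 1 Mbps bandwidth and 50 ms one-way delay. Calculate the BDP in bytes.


Given: bandwidth = 1 Mbps, delay = 50 ms
BDP in bits = 1 * 10^6 * 50 / 1000
BDP in bits = 50000
BDP in bytes = 50000 / 8 = 6250

6250


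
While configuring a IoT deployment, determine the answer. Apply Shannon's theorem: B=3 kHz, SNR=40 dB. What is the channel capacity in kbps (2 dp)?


Given: B = 3 kHz, SNR = 40 dB
SNR linear = 10^(40/10) = 10000
1 + SNR = 10001
log2(10001) = 13.2878566418
C = 3 * 1000 * 13.2878566418 = 39863.5699 bps
C = 39.863570 kbps -> 39.86 kbps (2 dp)

39.86


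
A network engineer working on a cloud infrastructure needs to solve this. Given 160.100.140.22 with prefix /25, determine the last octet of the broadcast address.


Given: IP = 160.100.140.22, prefix = /25
Host bits = 32 - 25 = 7
Network last octet = 22 AND mask = 0
Host part size = 2^7 - 1 = 127
Broadcast last octet = 0 OR 127 = 127

127


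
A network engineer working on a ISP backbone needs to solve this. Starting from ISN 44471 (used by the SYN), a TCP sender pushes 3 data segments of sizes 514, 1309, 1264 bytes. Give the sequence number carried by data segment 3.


The SYN occupies sequence number ISN = 44471, so the first data byte is ISN + 1 = 44472.
SEQ of data segment i = (ISN + 1) + sum of payload sizes of segments 1..i-1.
Segment 1: SEQ = 44472, payload = 514 bytes
Segment 2: SEQ = 44986, payload = 1309 bytes
Segment 3: SEQ = 46295, payload = 1264 bytes
SEQ of segment 3 = 44472 + 514 + 1309 = 46295

46295


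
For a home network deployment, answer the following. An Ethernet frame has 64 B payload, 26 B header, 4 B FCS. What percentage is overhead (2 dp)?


Given: payload = 64 B, header = 26 B, trailer = 4 B
Overhead bytes = header + trailer = 26 + 4 = 30
Total frame = payload + overhead = 64 + 30 = 94
Overhead % = 30 / 94 * 100 = 31.9149% -> 31.91% (2 dp)

31.91


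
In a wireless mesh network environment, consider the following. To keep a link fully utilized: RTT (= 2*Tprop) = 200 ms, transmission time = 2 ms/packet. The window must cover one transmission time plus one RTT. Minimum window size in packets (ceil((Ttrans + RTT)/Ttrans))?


Given: Ttrans = 2 ms, RTT = 200 ms (= 2 * Tprop, Tprop = 100 ms)
Time until first ACK returns = Ttrans + RTT = 2 + 200 = 202 ms
Need W * Ttrans >= Ttrans + RTT  ->  W >= (Ttrans + RTT) / Ttrans
(Ttrans + RTT) / Ttrans = 202 / 2 = 101
W_min = ceil(101) = 101

101


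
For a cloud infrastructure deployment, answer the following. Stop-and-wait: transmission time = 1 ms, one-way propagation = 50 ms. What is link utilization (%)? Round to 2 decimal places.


Given: Ttrans = 1 ms, Tprop = 50 ms
RTT = 2 * Tprop = 2 * 50 = 100 ms
U = Ttrans / (Ttrans + RTT)
U = 1 / (1 + 100)
U = 1 / 101 = 0.009901
U% = 0.99%

0.99


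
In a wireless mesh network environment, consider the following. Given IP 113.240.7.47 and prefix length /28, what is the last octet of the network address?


Given: IP = 113.240.7.47, prefix = /28
Subnet mask = 255.255.255.240
Last octet of IP: 47
Last octet of mask: 240
Network last octet = 47 AND 240 = 32

32


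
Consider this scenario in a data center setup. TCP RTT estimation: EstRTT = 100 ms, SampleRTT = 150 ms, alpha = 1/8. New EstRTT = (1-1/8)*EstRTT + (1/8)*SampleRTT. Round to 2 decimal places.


Given: EstRTT = 100 ms, SampleRTT = 150 ms, alpha = 1/8
New EstRTT = (1 - alpha) * EstRTT + alpha * SampleRTT
(7/8) * 100 = 87.5
(1/8) * 150 = 18.75
New EstRTT = 87.5 + 18.75 = 106.25 ms -> 106.25 ms (2 dp)

106.25


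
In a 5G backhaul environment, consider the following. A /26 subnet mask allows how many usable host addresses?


Given: subnet mask /26
Host bits = 32 - 26 = 6
Total addresses = 2^6 = 64
Usable hosts = 64 - 2 (network + broadcast) = 62

62


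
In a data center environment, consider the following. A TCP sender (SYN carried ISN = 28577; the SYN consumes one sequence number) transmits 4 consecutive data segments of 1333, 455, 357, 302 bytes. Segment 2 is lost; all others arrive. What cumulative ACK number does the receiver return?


SYN uses sequence number 28577; first data byte = ISN + 1 = 28578.
Segment 1: SEQ = 28578, len = 1333 B, covers [28578, 29910]
Segment 2: SEQ = 29911, len = 455 B, covers [29911, 30365] [LOST]
Segment 3: SEQ = 30366, len = 357 B, covers [30366, 30722]
Segment 4: SEQ = 30723, len = 302 B, covers [30723, 31024]
In-order data received: bytes [28578, 29910] (segments 1..1).
Segment 2 missing -> gap begins at byte 29911; later segments buffered out of order.
Cumulative ACK = next expected in-order byte = 28578 + 1333 = 29911

29911


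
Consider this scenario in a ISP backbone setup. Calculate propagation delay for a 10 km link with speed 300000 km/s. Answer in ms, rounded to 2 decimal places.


Given: distance = 10 km, speed = 300000 km/s
Delay = distance / speed = 10 / 300000 seconds
Delay in ms = 10 * 1000 / 300000
Delay = 0.0333 ms
Rounded to 2 dp = 0.03 ms

0.03


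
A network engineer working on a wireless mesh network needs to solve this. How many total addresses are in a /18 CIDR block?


Given: CIDR prefix /18
Host bits = 32 - 18 = 14
Total addresses = 2^14 = 16384

16384


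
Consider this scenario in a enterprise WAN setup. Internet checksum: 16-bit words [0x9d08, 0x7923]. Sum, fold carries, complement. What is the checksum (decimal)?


Given words: [0x9d08, 0x7923]
Step 1: Sum all words
Raw sum = 40200 + 31011 = 71211
Step 2: Fold carry: (5675 + 1) = 5676
One's complement = ~5676 & 0xFFFF = 59859

59859


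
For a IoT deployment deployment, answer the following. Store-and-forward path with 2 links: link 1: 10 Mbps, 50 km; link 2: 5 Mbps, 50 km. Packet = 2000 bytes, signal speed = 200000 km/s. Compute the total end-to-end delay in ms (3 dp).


Packet = 2000 bytes = 16000 bits. Store-and-forward: sum (t_trans + t_prop) per link.
Link 1: t_trans = 16000/(10*10^6) s = 1.6000 ms; t_prop = 50/200000 s = 0.2500 ms; subtotal = 1.8500 ms
Link 2: t_trans = 16000/(5*10^6) s = 3.2000 ms; t_prop = 50/200000 s = 0.2500 ms; subtotal = 3.4500 ms
End-to-end = 1.8500 + 3.4500 = 5.3000 ms -> 5.300 ms (3 dp)

5.300


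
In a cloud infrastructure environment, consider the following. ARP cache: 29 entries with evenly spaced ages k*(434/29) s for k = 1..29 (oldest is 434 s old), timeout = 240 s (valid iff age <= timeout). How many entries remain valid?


Ages are k * 434/29 s for k = 1..29 (spacing = 14.9655 s).
Entry k is valid iff k * 434/29 <= 240 iff k <= 29 * 240 / 434 = 16.0369
n_valid = floor(16.0369) = 16
(n_stale = 29 - 16 = 13)

16


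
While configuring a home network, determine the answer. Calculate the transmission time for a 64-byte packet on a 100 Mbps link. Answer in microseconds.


Given: packet = 64 bytes, bandwidth = 100 Mbps
Packet in bits = 64 * 8 = 512 bits
Bandwidth = 100 * 10^6 = 100000000 bps
Time = 512 / 100000000 seconds
Time in us = 512 * 10^6 / 100000000 = 5.12

5.12


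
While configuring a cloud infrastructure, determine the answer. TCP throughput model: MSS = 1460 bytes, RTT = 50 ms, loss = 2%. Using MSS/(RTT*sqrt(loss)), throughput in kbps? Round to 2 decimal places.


Given: MSS = 1460 bytes, RTT = 50 ms, loss = 2%
RTT in seconds = 50 / 1000 = 0.05
Loss rate = 2% = 0.02
sqrt(loss) = sqrt(0.02) = 0.141421356237
Throughput (bytes/s) = 1460 / (0.05 * 0.141421356237) = 206475.1801
Throughput (kbps) = 206475.1801 * 8 / 1000 = 1651.801441 -> 1651.80 kbps (2 dp)

1651.80


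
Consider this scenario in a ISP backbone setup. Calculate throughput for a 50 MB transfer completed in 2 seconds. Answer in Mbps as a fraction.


Given: file = 50 MB, time = 2 s
File in Mb = 50 * 8 = 400 Mb
Throughput = 400 / 2 Mbps
Throughput = 200 Mbps

200


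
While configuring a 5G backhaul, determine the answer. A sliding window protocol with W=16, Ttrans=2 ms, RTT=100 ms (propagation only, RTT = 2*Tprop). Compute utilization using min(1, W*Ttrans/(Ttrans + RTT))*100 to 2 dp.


Given: W = 16, Ttrans = 2 ms, RTT = 100 ms (= 2 * Tprop, Tprop = 50 ms)
Cycle time = Ttrans + RTT = 2 + 100 = 102 ms (first packet sent until its ACK returns)
W * Ttrans = 16 * 2 = 32 ms of sending per cycle
W * Ttrans / (Ttrans + RTT) = 32 / 102 = 0.313725
U = min(1, 0.313725) = 0.313725
U% = 31.37%

31.37


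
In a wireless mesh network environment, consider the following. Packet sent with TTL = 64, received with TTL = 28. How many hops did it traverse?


Given: initial TTL = 64, received TTL = 28
Hops = initial TTL - received TTL
Hops = 64 - 28 = 36

36


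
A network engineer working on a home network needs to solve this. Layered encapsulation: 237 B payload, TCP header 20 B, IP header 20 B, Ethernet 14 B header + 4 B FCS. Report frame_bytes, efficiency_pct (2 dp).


TCP segment = 237 + 20 = 257 B
IP packet = 257 + 20 = 277 B
Ethernet frame = 277 + 14 + 4 = 295 B
Efficiency = app / frame = 237 / 295 = 0.803390 = 80.3390% -> 80.34% (2 dp)

295, 80.34


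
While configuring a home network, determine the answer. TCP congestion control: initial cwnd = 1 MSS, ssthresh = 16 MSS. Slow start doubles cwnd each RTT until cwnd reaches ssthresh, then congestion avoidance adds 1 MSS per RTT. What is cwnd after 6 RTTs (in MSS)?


RTT 0: cwnd = 1 MSS (initial)
RTT 1: cwnd = 2 MSS (slow start, doubled)
RTT 2: cwnd = 4 MSS (slow start, doubled)
RTT 3: cwnd = 8 MSS (slow start, doubled)
RTT 4: cwnd = 16 MSS (slow start, doubled)
RTT 5: cwnd = 17 MSS (congestion avoidance, +1)
RTT 6: cwnd = 18 MSS (congestion avoidance, +1)

18


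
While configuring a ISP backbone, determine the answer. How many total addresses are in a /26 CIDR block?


Given: CIDR prefix /26
Host bits = 32 - 26 = 6
Total addresses = 2^6 = 64

64


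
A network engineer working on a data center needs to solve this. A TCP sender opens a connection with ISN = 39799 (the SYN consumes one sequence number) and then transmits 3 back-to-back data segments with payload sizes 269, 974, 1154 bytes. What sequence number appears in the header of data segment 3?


The SYN occupies sequence number ISN = 39799, so the first data byte is ISN + 1 = 39800.
SEQ of data segment i = (ISN + 1) + sum of payload sizes of segments 1..i-1.
Segment 1: SEQ = 39800, payload = 269 bytes
Segment 2: SEQ = 40069, payload = 974 bytes
Segment 3: SEQ = 41043, payload = 1154 bytes
SEQ of segment 3 = 39800 + 269 + 974 = 41043

41043


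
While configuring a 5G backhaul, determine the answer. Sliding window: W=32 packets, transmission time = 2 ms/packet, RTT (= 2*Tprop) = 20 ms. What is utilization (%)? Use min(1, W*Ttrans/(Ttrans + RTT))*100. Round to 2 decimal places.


Given: W = 32, Ttrans = 2 ms, RTT = 20 ms (= 2 * Tprop, Tprop = 10 ms)
Cycle time = Ttrans + RTT = 2 + 20 = 22 ms (first packet sent until its ACK returns)
W * Ttrans = 32 * 2 = 64 ms of sending per cycle
W * Ttrans / (Ttrans + RTT) = 64 / 22 = 2.909091
U = min(1, 2.909091) = 1.000000
U% = 100.00%

100.00


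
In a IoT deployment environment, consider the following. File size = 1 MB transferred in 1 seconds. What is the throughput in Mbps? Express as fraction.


Given: file = 1 MB, time = 1 s
File in Mb = 1 * 8 = 8 Mb
Throughput = 8 / 1 Mbps
Throughput = 8 Mbps

8


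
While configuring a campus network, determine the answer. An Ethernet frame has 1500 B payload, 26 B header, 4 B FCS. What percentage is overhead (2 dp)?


Given: payload = 1500 B, header = 26 B, trailer = 4 B
Overhead bytes = header + trailer = 26 + 4 = 30
Total frame = payload + overhead = 1500 + 30 = 1530
Overhead % = 30 / 1530 * 100 = 1.9608% -> 1.96% (2 dp)

1.96


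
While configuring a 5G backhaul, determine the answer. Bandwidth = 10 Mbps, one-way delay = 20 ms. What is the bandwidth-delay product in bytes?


Given: bandwidth = 10 Mbps, delay = 20 ms
BDP in bits = 10 * 10^6 * 20 / 1000
BDP in bits = 200000
BDP in bytes = 200000 / 8 = 25000

25000


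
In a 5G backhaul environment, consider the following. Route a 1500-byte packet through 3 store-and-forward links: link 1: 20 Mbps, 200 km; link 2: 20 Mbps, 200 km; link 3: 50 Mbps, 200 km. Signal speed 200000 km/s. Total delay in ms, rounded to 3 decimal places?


Packet = 1500 bytes = 12000 bits. Store-and-forward: sum (t_trans + t_prop) per link.
Link 1: t_trans = 12000/(20*10^6) s = 0.6000 ms; t_prop = 200/200000 s = 1.0000 ms; subtotal = 1.6000 ms
Link 2: t_trans = 12000/(20*10^6) s = 0.6000 ms; t_prop = 200/200000 s = 1.0000 ms; subtotal = 1.6000 ms
Link 3: t_trans = 12000/(50*10^6) s = 0.2400 ms; t_prop = 200/200000 s = 1.0000 ms; subtotal = 1.2400 ms
End-to-end = 1.6000 + 1.6000 + 1.2400 = 4.4400 ms -> 4.440 ms (3 dp)

4.440


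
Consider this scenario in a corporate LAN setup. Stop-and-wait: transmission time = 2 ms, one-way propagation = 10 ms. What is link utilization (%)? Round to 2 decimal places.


Given: Ttrans = 2 ms, Tprop = 10 ms
RTT = 2 * Tprop = 2 * 10 = 20 ms
U = Ttrans / (Ttrans + RTT)
U = 2 / (2 + 20)
U = 2 / 22 = 0.090909
U% = 9.09%

9.09


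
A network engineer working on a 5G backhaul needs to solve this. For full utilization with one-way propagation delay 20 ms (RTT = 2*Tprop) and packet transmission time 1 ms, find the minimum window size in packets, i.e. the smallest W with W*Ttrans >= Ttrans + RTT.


Given: Ttrans = 1 ms, RTT = 40 ms (= 2 * Tprop, Tprop = 20 ms)
Time until first ACK returns = Ttrans + RTT = 1 + 40 = 41 ms
Need W * Ttrans >= Ttrans + RTT  ->  W >= (Ttrans + RTT) / Ttrans
(Ttrans + RTT) / Ttrans = 41 / 1 = 41
W_min = ceil(41) = 41

41


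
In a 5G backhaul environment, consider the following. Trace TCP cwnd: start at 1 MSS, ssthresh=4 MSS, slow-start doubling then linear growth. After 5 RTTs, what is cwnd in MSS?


RTT 0: cwnd = 1 MSS (initial)
RTT 1: cwnd = 2 MSS (slow start, doubled)
RTT 2: cwnd = 4 MSS (slow start, doubled)
RTT 3: cwnd = 5 MSS (congestion avoidance, +1)
RTT 4: cwnd = 6 MSS (congestion avoidance, +1)
RTT 5: cwnd = 7 MSS (congestion avoidance, +1)

7


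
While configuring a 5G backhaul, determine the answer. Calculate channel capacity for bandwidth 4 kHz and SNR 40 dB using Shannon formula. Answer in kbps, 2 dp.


Given: B = 4 kHz, SNR = 40 dB
SNR linear = 10^(40/10) = 10000
1 + SNR = 10001
log2(10001) = 13.2878566418
C = 4 * 1000 * 13.2878566418 = 53151.4266 bps
C = 53.151427 kbps -> 53.15 kbps (2 dp)

53.15


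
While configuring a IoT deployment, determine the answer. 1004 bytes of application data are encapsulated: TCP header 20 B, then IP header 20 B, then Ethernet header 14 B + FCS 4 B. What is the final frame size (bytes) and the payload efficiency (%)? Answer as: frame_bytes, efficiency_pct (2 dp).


TCP segment = 1004 + 20 = 1024 B
IP packet = 1024 + 20 = 1044 B
Ethernet frame = 1044 + 14 + 4 = 1062 B
Efficiency = app / frame = 1004 / 1062 = 0.945386 = 94.5386% -> 94.54% (2 dp)

1062, 94.54


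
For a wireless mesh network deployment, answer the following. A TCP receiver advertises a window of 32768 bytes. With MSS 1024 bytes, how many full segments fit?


Given: RWND = 32768 bytes, MSS = 1024 bytes
Full segments = floor(RWND / MSS)
Full segments = floor(32768 / 1024)
Full segments = floor(32.0) = 32

32


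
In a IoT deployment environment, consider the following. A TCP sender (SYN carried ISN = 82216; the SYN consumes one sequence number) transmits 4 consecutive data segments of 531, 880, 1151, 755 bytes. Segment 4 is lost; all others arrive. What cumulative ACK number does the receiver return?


SYN uses sequence number 82216; first data byte = ISN + 1 = 82217.
Segment 1: SEQ = 82217, len = 531 B, covers [82217, 82747]
Segment 2: SEQ = 82748, len = 880 B, covers [82748, 83627]
Segment 3: SEQ = 83628, len = 1151 B, covers [83628, 84778]
Segment 4: SEQ = 84779, len = 755 B, covers [84779, 85533] [LOST]
In-order data received: bytes [82217, 84778] (segments 1..3).
Segment 4 missing -> gap begins at byte 84779.
Cumulative ACK = next expected in-order byte = 82217 + 531 + 880 + 1151 = 84779

84779


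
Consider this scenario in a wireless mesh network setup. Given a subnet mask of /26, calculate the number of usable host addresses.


Given: subnet mask /26
Host bits = 32 - 26 = 6
Total addresses = 2^6 = 64
Usable hosts = 64 - 2 (network + broadcast) = 62

62


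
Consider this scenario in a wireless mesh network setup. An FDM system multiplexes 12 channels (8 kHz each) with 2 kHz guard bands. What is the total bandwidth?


Given: 12 channels, 8 kHz each, guard = 2 kHz
Channel bandwidth = 12 * 8 = 96 kHz
Guard bands = 11 gaps * 2 kHz = 22 kHz
Total = 96 + 22 = 118 kHz

118


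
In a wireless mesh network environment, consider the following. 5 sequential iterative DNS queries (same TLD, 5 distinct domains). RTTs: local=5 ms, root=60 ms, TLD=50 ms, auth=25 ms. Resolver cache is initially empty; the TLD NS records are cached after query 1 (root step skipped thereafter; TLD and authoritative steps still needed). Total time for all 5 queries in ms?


Lookup 1 (cold cache): local + root + TLD + auth = 5 + 60 + 50 + 25 = 140 ms
Lookups 2..5 (TLD NS cached -> skip root; new domain -> still ask TLD and auth): local + TLD + auth = 5 + 50 + 25 = 80 ms each
Remaining 4 lookups: 4 * 80 = 320 ms
Total = 140 + 320 = 460 ms

460
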